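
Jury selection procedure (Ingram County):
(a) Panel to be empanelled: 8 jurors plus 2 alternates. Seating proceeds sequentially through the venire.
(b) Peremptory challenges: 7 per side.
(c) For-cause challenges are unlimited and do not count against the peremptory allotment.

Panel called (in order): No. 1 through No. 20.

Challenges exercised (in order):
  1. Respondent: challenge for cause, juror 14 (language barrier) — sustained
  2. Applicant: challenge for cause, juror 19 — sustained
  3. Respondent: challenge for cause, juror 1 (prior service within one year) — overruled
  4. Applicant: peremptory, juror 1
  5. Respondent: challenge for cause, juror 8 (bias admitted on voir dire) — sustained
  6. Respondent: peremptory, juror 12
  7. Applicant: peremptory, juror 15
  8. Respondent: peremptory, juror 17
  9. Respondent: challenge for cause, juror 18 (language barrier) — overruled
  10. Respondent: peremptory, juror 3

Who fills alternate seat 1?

13

Removed: #1, #3, #8, #12, #14, #15, #17, #19. (#18 stays — for-cause denied.)
Seating in order: seats 1–8 → #2, #4, #5, #6, #7, #9, #10, #11; alternates → #13, #16.
So alternate 1 is #13.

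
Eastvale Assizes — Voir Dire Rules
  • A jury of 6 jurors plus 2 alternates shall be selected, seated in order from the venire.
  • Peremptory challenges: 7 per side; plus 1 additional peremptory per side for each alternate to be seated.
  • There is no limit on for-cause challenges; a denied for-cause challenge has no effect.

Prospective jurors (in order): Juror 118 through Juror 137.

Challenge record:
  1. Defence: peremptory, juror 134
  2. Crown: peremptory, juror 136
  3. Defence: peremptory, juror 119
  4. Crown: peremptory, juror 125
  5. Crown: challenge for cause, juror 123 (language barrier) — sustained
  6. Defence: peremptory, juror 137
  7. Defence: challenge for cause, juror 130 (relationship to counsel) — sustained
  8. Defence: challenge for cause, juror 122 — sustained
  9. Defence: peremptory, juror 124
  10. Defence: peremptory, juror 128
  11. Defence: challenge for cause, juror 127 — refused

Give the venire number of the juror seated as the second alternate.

132

Removed: #119, #122, #123, #124, #125, #128, #130, #134, #136, #137. (#127 stays — for-cause denied.)
Seating in order: seats 1–6 → #118, #120, #121, #126, #127, #129; alternates → #131, #132.
So alternate 2 is #132.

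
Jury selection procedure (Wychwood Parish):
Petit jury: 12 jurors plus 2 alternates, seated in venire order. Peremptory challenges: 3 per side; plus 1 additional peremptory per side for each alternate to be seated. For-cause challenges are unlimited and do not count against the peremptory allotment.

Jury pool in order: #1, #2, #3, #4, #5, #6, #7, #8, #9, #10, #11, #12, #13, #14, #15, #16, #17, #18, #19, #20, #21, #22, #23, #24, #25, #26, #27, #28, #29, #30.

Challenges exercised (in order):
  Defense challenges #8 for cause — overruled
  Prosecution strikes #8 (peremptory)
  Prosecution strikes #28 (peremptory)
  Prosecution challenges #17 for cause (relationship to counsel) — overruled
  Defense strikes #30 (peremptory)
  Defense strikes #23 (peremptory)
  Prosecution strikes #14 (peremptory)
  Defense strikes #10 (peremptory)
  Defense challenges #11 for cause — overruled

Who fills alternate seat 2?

Removed: #8, #10, #14, #23, #28, #30. (#11, #17 stay — for-cause denied.)
Filling seats in venire order through position 14: #1, #2, #3, #4, #5, #6, #7, #9, #11, #12, #13, #15, #16, #17.
So alternate 2 is #17.

17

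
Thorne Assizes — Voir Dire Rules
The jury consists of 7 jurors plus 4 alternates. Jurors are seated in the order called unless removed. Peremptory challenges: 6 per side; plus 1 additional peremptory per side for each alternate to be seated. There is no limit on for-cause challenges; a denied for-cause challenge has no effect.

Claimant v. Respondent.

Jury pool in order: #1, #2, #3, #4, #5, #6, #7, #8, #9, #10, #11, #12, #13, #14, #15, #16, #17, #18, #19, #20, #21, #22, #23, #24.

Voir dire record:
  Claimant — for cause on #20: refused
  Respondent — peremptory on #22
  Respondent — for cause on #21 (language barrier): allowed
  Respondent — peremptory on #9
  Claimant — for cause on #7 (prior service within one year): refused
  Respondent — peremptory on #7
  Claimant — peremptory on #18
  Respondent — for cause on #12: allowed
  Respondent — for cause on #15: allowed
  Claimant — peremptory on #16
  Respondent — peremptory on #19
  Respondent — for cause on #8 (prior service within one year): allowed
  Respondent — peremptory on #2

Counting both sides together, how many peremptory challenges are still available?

Claimant allotment: 6 base + 1 × 4 alternates = 10. Respondent allotment: 6 base + 1 × 4 alternates = 10.
Claimant peremptories used: #18, #16 — 2 (for-cause on #20, #7 don't count).
Respondent peremptories used: #22, #9, #7, #19, #2 — 5 (for-cause on #21, #12, #15, #8 don't count).
Remaining: (10 − 2) + (10 − 5) = 13.

13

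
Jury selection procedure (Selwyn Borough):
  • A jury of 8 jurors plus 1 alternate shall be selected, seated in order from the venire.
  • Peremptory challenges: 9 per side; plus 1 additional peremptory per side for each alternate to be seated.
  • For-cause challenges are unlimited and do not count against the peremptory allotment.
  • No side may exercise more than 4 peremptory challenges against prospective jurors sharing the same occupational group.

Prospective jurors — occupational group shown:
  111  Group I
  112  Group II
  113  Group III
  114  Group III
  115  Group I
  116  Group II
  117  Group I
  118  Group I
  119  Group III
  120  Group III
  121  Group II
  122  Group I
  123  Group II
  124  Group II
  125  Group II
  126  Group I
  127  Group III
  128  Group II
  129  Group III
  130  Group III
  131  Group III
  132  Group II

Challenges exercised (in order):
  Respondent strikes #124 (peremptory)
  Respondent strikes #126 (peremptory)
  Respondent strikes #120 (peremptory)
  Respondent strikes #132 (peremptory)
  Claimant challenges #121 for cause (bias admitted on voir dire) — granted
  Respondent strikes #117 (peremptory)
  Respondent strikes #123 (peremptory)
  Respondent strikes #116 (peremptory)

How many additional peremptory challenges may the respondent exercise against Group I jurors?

2

Respondent peremptories so far: #124, #126, #120, #132, #117, #123, #116 — 7 of 10 used, 3 left overall.
Against Group I: #126, #117 — 2 used; per-group cap 4 leaves 2.
Binding limit: min(3, 2) = 2.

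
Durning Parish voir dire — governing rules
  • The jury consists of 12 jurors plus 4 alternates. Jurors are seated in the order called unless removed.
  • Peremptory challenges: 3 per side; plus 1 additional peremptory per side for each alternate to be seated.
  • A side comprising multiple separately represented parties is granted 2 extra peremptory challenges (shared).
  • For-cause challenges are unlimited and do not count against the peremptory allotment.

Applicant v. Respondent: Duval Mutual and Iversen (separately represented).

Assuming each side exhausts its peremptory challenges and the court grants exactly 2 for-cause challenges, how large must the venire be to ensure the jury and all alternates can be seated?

34

Seats to fill: 12 + 4 alternates = 16.
Peremptories — Applicant: 3 + 1×4 = 7; Respondent: 3 + 1×4 + 2 = 9; total 16.
For-cause removals: 2.
Minimum venire: 16 + 16 + 2 = 34.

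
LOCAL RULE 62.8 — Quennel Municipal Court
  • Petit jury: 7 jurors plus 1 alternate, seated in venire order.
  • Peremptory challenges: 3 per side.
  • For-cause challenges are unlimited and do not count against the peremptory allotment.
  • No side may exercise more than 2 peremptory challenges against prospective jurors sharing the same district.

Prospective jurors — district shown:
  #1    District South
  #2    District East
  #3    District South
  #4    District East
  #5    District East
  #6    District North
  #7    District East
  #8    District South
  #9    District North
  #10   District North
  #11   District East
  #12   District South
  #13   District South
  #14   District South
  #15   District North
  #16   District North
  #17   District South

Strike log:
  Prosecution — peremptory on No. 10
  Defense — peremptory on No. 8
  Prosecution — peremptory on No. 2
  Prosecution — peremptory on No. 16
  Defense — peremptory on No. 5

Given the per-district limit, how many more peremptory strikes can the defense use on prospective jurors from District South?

Defense peremptories so far: #8, #5 — 2 of 3 used, 1 left overall.
Against District South: #8 — 1 used; per-district cap 2 leaves 1.
Binding limit: min(1, 1) = 1.

1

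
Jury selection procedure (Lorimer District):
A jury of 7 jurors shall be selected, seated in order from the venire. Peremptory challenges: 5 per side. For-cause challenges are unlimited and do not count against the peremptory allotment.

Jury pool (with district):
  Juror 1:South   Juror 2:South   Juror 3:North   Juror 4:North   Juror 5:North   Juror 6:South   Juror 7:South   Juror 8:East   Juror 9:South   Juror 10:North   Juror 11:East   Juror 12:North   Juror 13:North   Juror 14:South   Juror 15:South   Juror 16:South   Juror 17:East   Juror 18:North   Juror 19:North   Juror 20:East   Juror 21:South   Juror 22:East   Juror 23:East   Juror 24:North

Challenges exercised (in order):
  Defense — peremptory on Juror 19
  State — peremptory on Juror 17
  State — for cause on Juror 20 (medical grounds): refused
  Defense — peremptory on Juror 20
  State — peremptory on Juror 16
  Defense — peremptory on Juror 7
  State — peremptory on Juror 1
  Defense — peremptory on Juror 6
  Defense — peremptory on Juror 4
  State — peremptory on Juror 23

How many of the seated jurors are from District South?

Removed: #1, #4, #6, #7, #16, #17, #19, #20, #23.
Seated jurors 1–7: #2, #3, #5, #8, #9, #10, #11.
Of those, in District South: #2, #9 → 2.

2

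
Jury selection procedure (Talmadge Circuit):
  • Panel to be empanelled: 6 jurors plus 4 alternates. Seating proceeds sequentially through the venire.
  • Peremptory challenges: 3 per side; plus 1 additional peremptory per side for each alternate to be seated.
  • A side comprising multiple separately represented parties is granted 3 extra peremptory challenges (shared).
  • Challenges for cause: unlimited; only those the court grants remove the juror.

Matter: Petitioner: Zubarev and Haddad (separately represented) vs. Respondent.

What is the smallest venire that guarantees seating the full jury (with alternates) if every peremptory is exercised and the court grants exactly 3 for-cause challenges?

30

Seats to fill: 6 + 4 alternates = 10.
Peremptories — Petitioner: 3 + 1×4 + 3 = 10; Respondent: 3 + 1×4 = 7; total 17.
For-cause removals: 3.
Minimum venire: 10 + 17 + 3 = 30.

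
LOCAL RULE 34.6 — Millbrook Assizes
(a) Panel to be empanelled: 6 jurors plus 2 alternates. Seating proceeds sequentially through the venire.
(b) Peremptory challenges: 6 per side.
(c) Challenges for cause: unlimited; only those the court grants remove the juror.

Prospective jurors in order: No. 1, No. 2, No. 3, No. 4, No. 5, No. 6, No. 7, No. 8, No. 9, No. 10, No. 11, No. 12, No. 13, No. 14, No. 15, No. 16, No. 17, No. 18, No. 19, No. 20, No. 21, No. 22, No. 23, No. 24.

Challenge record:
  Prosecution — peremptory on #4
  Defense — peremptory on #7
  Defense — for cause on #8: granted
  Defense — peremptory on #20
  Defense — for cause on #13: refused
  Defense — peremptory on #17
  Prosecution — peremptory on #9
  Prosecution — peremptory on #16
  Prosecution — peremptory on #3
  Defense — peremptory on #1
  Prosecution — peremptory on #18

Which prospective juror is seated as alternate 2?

Removed: #1, #3, #4, #7, #8, #9, #16, #17, #18, #20. (#13 stays — for-cause denied.)
Seating in order: seats 1–6 → #2, #5, #6, #10, #11, #12; alternates → #13, #14.
So alternate 2 is #14.

14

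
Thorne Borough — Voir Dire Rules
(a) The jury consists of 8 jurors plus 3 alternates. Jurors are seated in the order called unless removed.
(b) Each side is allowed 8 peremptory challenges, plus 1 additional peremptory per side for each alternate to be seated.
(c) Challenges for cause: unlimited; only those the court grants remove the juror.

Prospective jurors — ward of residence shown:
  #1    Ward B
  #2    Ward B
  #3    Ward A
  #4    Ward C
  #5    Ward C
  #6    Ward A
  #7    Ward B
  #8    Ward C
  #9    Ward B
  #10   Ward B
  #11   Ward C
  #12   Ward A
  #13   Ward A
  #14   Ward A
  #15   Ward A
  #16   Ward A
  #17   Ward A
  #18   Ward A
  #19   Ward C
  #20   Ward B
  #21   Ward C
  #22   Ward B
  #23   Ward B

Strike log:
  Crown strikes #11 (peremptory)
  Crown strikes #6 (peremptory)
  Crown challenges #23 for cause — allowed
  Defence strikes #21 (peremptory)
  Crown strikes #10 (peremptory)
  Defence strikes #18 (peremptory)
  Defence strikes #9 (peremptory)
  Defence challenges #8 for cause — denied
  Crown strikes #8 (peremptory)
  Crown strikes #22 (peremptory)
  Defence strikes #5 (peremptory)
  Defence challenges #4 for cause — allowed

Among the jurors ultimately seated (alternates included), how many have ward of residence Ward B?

3

Removed: #4, #5, #6, #8, #9, #10, #11, #18, #21, #22, #23.
Seated (11 incl. alternates): #1, #2, #3, #7, #12, #13, #14, #15, #16, #17, #19.
Of those, in Ward B: #1, #2, #7 → 3.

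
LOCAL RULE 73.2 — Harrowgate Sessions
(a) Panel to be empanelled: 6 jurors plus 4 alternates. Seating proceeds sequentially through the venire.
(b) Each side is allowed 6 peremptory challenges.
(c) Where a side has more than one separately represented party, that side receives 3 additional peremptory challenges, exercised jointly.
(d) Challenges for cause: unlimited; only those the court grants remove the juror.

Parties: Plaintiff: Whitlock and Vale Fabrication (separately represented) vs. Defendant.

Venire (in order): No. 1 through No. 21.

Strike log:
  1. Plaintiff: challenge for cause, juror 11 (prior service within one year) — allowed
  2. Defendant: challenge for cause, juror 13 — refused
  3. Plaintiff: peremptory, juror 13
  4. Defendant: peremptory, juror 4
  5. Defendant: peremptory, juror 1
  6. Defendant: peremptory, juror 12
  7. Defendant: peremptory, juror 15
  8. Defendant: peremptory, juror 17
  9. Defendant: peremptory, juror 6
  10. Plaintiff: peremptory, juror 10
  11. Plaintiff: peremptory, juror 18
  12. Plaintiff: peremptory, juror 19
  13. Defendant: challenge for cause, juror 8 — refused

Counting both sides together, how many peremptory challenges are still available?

Plaintiff allotment: 6 base + 3 multi-party = 9. Defendant allotment: 6.
Plaintiff peremptories used: #13, #10, #18, #19 — 4 (the for-cause on #11 doesn't count).
Defendant peremptories used: #4, #1, #12, #15, #17, #6 — 6 (for-cause on #13, #8 don't count).
Remaining: (9 − 4) + (6 − 6) = 5.

5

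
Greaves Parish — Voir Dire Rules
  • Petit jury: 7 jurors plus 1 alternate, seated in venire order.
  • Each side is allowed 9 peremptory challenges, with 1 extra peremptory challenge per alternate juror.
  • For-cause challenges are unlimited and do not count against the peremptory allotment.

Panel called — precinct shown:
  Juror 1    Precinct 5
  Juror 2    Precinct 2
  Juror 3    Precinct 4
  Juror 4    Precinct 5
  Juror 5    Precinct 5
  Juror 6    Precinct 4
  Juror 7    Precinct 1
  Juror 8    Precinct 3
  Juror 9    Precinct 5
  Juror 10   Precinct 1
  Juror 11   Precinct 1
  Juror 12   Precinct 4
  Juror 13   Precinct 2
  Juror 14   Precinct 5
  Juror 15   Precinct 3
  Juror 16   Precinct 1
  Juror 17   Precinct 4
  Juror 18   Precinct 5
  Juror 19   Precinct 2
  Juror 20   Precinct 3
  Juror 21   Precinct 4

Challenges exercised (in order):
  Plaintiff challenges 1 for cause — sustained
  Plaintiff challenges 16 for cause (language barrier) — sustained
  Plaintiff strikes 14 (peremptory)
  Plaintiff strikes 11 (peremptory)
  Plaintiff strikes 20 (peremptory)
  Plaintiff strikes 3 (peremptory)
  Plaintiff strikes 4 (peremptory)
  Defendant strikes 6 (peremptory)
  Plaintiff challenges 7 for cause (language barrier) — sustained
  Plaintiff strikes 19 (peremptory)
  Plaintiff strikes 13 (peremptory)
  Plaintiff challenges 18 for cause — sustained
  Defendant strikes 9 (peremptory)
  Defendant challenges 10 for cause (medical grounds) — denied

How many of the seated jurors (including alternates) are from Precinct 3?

Removed: #1, #3, #4, #6, #7, #9, #11, #13, #14, #16, #18, #19, #20.
Seated (8 incl. alternates): #2, #5, #8, #10, #12, #15, #17, #21.
Of those, in Precinct 3: #8, #15 → 2.

2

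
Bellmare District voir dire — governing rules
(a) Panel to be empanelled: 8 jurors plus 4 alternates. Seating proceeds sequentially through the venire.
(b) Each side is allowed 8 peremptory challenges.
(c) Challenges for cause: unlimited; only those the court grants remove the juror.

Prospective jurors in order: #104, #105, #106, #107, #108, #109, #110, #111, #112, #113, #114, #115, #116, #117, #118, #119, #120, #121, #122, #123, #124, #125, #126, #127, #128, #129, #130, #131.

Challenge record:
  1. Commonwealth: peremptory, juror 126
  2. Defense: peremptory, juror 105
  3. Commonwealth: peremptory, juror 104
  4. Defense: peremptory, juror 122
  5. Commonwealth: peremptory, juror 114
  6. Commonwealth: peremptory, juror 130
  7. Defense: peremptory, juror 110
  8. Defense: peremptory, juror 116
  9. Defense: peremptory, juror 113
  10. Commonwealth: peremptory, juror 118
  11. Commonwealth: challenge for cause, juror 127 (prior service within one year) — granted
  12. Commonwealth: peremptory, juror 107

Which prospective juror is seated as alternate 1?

120

Removed: #104, #105, #107, #110, #113, #114, #116, #118, #122, #126, #127, #130.
Seating in order: seats 1–8 → #106, #108, #109, #111, #112, #115, #117, #119; alternates → #120, #121, #123, #124.
So alternate 1 is #120.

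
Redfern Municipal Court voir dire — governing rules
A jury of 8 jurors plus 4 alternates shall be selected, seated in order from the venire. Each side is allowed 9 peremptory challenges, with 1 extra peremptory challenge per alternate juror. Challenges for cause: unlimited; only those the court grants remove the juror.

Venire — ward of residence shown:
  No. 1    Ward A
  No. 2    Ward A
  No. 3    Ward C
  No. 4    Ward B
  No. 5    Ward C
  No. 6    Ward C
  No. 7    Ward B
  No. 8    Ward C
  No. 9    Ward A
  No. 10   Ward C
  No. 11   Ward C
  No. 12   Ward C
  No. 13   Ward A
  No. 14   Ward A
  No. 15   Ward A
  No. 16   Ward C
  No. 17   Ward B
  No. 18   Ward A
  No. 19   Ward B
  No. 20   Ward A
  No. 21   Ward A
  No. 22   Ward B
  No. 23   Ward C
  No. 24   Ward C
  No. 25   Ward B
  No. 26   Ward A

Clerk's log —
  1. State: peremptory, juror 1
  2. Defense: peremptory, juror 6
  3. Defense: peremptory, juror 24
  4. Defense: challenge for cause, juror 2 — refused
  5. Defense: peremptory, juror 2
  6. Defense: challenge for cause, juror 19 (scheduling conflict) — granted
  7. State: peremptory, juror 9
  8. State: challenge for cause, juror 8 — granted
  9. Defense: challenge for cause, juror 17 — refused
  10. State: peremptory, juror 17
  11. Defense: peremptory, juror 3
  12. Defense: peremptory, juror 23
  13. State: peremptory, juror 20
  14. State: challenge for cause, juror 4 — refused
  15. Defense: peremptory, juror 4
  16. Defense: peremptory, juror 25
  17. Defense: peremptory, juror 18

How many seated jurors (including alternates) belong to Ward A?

5

Removed: #1, #2, #3, #4, #6, #8, #9, #17, #18, #19, #20, #23, #24, #25.
Seated (12 incl. alternates): #5, #7, #10, #11, #12, #13, #14, #15, #16, #21, #22, #26.
Of those, in Ward A: #13, #14, #15, #21, #26 → 5.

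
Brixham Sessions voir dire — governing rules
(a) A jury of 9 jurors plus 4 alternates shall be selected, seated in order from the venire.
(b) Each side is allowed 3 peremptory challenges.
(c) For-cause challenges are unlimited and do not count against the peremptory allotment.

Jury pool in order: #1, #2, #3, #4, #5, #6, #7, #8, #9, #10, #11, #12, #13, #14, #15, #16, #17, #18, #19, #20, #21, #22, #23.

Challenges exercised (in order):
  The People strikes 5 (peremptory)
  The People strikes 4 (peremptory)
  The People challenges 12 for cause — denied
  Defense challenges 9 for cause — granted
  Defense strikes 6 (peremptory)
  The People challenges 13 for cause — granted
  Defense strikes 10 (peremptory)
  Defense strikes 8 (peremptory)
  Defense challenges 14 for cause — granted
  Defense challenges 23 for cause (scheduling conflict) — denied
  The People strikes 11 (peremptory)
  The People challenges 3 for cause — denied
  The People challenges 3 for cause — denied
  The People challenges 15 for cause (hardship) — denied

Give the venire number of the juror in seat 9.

18

Removed: #4, #5, #6, #8, #9, #10, #11, #13, #14. (#3, #12, #15, #23 stay — for-cause denied.)
Filling seats in venire order through position 9: #1, #2, #3, #7, #12, #15, #16, #17, #18.
So seat 9 is #18.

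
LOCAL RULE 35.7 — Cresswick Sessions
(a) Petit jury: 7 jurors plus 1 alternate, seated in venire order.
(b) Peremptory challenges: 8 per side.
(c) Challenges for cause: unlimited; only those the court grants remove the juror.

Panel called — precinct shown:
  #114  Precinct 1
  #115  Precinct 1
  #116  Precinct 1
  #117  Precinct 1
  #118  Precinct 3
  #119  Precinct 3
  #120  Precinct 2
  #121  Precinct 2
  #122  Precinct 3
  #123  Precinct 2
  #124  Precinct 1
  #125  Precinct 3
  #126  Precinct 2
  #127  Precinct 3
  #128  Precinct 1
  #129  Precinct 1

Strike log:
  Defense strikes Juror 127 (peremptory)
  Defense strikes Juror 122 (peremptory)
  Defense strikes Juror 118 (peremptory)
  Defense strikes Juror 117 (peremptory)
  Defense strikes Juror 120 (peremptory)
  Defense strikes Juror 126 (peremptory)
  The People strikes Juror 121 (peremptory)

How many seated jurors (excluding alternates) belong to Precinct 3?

2

Removed: #117, #118, #120, #121, #122, #126, #127.
Seated jurors 1–7: #114, #115, #116, #119, #123, #124, #125 (alternates #128 not counted).
Of those, in Precinct 3: #119, #125 → 2.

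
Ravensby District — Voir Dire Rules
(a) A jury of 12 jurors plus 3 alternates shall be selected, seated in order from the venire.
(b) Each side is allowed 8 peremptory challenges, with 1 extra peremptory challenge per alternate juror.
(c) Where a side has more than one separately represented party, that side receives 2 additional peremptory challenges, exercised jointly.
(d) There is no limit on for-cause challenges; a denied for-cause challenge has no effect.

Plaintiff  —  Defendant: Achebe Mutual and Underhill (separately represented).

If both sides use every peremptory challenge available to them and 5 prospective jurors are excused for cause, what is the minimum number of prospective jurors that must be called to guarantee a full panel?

44

Seats to fill: 12 + 3 alternates = 15.
Peremptories — Plaintiff: 8 + 1×3 = 11; Defendant: 8 + 1×3 + 2 = 13; total 24.
For-cause removals: 5.
Minimum venire: 15 + 24 + 5 = 44.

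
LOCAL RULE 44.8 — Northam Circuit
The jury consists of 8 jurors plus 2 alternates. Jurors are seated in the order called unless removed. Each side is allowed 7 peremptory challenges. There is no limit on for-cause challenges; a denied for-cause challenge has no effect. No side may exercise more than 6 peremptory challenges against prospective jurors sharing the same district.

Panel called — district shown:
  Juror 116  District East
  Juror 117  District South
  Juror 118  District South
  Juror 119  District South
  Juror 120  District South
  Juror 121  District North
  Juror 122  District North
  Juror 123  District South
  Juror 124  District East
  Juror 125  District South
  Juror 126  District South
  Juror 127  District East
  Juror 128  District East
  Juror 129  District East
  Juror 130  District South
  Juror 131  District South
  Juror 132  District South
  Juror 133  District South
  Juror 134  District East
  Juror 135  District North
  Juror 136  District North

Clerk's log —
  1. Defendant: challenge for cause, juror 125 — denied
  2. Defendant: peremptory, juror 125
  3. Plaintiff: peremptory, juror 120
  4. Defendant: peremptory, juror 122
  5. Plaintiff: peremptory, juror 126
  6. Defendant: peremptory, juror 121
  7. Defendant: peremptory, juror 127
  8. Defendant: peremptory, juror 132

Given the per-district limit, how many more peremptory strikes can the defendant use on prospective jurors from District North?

2

Defendant peremptories so far: #125, #122, #121, #127, #132 — 5 of 7 used, 2 left overall.
Against District North: #122, #121 — 2 used; per-district cap 6 leaves 4.
Binding limit: min(2, 4) = 2.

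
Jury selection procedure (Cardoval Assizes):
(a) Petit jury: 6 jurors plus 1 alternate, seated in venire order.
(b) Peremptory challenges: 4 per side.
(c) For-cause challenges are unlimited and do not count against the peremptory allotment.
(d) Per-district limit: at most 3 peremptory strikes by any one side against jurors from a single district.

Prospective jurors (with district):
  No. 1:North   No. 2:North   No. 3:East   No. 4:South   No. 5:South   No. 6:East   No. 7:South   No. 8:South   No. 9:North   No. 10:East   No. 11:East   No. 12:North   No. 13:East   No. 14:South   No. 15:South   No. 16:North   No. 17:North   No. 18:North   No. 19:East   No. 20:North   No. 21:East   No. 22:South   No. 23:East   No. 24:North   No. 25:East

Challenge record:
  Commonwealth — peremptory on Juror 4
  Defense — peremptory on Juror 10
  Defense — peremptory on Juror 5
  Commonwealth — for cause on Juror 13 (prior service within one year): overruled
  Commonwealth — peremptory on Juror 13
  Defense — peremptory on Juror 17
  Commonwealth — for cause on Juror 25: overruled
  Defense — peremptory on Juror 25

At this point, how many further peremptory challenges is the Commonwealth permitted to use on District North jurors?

2

Commonwealth peremptories so far: #4, #13 — 2 of 4 used, 2 left overall.
Against District North: none yet — per-district cap 3 leaves 3.
Binding limit: min(2, 3) = 2.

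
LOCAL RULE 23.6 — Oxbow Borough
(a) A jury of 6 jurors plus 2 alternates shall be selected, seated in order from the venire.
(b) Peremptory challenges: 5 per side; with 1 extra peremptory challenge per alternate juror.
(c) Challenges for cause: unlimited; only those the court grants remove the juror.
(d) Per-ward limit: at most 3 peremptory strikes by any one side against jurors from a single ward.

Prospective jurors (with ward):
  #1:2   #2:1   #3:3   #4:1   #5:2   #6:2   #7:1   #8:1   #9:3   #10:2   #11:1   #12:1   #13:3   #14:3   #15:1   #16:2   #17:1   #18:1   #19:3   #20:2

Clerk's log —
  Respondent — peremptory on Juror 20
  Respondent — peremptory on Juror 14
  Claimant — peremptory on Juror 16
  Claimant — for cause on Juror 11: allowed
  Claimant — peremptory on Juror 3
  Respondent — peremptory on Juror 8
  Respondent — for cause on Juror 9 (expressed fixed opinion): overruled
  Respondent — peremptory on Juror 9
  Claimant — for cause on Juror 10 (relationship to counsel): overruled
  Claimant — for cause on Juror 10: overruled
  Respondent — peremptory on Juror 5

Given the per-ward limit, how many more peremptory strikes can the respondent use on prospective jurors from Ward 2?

Respondent peremptories so far: #20, #14, #8, #9, #5 — 5 of 7 used, 2 left overall.
Against Ward 2: #20, #5 — 2 used; per-ward cap 3 leaves 1.
Binding limit: min(2, 1) = 1.

1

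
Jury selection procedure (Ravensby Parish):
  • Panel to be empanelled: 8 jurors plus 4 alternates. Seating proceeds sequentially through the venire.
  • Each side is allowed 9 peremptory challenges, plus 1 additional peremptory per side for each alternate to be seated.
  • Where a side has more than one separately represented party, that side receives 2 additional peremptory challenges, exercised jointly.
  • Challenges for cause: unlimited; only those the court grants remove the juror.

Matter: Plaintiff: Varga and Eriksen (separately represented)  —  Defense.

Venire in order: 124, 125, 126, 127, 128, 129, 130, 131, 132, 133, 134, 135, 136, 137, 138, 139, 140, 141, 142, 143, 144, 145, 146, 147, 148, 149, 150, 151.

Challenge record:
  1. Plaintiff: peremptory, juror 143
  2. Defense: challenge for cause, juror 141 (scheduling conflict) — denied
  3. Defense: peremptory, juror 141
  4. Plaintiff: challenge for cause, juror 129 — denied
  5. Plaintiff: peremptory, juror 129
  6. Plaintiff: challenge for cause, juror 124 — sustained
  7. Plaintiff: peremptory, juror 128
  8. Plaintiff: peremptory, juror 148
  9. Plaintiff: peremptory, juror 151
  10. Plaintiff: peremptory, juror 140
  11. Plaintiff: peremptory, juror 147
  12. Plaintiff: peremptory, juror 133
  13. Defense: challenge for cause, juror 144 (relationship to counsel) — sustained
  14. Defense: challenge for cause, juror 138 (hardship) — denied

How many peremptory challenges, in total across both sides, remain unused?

19

Plaintiff allotment: 9 base + 1 × 4 alternates + 2 multi-party = 15. Defense allotment: 9 base + 1 × 4 alternates = 13.
Plaintiff peremptories used: #143, #129, #128, #148, #151, #140, #147, #133 — 8 (for-cause on #129, #124 don't count).
Defense peremptories used: #141 — 1 (for-cause on #141, #144, #138 don't count).
Remaining: (15 − 8) + (13 − 1) = 19.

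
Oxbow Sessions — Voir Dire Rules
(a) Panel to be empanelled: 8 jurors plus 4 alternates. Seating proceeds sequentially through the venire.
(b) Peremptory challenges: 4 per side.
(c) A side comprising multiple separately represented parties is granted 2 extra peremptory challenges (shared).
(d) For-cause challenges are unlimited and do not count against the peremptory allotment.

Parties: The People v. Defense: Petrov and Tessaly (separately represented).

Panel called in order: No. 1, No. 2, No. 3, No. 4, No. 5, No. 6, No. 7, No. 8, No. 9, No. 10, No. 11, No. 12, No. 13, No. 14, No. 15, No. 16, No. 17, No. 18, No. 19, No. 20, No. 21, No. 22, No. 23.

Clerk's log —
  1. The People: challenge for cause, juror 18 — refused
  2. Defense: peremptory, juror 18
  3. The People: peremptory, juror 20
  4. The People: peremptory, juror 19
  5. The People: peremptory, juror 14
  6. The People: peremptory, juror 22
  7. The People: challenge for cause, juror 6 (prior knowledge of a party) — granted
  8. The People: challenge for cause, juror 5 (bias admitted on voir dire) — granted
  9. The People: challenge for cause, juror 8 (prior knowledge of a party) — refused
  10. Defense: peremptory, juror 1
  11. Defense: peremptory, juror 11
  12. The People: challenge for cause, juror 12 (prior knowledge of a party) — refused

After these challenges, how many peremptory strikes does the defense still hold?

Defense allotment: 4 base + 2 multi-party = 6.
Defense peremptories used: #18, #1, #11 — 3.
Remaining: 6 − 3 = 3.

3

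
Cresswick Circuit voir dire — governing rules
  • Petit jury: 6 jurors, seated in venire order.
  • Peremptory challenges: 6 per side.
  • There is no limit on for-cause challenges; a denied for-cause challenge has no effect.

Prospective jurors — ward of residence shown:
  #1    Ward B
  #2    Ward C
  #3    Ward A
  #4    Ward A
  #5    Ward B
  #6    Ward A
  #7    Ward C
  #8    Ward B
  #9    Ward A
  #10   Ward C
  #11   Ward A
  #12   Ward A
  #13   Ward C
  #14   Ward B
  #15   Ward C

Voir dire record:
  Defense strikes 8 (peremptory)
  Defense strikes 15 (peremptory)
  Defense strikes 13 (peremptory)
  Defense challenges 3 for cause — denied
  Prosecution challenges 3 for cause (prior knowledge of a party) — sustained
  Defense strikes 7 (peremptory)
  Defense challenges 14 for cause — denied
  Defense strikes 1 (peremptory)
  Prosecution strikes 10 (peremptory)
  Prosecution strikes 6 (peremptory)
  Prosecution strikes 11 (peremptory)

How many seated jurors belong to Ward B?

2

Removed: #1, #3, #6, #7, #8, #10, #11, #13, #15.
Seated jurors 1–6: #2, #4, #5, #9, #12, #14.
Of those, in Ward B: #5, #14 → 2.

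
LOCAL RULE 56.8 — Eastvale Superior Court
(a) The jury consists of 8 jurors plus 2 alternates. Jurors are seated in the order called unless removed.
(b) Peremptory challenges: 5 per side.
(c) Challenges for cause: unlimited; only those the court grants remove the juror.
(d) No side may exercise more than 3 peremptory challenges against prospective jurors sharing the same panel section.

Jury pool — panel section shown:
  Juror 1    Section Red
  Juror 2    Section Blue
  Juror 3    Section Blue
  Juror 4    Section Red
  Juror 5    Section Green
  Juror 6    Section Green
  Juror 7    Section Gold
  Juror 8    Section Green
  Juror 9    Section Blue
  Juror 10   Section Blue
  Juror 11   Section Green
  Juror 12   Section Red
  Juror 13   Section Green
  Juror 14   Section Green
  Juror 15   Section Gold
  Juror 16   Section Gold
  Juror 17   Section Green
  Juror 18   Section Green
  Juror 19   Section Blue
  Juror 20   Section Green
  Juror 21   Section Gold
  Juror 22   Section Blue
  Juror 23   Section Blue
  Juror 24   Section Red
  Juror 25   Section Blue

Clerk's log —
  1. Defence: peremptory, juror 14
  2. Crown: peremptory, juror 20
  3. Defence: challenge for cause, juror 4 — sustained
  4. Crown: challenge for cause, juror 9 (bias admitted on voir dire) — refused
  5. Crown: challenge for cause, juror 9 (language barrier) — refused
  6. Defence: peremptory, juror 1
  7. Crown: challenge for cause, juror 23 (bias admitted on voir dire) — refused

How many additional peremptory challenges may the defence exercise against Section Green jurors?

Defence peremptories so far: #14, #1 — 2 of 5 used, 3 left overall.
Against Section Green: #14 — 1 used; per-section cap 3 leaves 2.
Binding limit: min(3, 2) = 2.

2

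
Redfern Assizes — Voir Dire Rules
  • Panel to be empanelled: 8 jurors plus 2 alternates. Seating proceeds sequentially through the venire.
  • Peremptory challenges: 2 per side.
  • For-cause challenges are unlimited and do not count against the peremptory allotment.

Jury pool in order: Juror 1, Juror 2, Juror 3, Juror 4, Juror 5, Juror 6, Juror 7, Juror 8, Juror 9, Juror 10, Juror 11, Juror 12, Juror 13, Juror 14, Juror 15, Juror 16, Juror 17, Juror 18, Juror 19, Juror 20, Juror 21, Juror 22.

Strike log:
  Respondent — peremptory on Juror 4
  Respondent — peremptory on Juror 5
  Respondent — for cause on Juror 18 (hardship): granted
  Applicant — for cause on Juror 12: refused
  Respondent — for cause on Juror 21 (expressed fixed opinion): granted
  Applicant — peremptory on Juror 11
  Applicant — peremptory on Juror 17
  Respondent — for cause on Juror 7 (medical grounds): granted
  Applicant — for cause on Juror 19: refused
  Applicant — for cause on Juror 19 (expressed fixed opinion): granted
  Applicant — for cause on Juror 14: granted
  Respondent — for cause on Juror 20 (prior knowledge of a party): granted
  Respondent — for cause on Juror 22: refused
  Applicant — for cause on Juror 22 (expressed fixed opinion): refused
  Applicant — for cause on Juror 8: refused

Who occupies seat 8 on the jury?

Removed: #4, #5, #7, #11, #14, #17, #18, #19, #20, #21. (#8, #12, #22 stay — for-cause denied.)
Seating in order: seats 1–8 → #1, #2, #3, #6, #8, #9, #10, #12; alternates → #13, #15.
So seat 8 is #12.

12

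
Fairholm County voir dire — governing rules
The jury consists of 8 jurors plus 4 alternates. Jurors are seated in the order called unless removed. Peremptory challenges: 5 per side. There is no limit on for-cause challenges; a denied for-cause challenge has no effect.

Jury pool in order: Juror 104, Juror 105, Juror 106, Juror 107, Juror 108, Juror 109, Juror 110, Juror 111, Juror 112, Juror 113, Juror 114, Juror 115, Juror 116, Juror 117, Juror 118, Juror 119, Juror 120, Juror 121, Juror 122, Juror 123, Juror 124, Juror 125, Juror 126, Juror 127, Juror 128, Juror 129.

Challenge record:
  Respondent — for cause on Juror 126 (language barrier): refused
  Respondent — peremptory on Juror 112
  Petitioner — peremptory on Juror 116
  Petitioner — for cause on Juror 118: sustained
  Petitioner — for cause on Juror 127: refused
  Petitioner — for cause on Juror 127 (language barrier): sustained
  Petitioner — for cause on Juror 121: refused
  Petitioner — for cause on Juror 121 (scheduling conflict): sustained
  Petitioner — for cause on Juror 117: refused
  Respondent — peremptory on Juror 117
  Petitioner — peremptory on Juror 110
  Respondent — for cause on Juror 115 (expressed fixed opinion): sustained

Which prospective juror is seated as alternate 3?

Removed: #110, #112, #115, #116, #117, #118, #121, #127. (#126 stays — for-cause denied.)
Seating in order: seats 1–8 → #104, #105, #106, #107, #108, #109, #111, #113; alternates → #114, #119, #120, #122.
So alternate 3 is #120.

120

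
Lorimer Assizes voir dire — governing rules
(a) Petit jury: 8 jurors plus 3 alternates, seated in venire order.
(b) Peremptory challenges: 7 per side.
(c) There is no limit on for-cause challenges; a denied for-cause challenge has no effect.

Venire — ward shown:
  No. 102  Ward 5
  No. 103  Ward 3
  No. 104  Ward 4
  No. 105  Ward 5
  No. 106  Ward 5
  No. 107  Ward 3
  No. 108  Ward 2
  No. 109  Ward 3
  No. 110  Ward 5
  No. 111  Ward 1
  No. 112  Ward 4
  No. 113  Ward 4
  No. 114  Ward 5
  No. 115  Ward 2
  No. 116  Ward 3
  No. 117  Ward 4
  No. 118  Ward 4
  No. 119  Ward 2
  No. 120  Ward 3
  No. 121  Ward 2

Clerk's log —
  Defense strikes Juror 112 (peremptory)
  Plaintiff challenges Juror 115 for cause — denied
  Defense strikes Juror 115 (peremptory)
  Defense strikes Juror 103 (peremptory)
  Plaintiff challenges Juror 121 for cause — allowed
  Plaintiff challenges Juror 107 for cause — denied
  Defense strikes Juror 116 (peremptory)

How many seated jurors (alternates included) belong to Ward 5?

5

Removed: #103, #112, #115, #116, #121.
Seated (11 incl. alternates): #102, #104, #105, #106, #107, #108, #109, #110, #111, #113, #114.
Of those, in Ward 5: #102, #105, #106, #110, #114 → 5.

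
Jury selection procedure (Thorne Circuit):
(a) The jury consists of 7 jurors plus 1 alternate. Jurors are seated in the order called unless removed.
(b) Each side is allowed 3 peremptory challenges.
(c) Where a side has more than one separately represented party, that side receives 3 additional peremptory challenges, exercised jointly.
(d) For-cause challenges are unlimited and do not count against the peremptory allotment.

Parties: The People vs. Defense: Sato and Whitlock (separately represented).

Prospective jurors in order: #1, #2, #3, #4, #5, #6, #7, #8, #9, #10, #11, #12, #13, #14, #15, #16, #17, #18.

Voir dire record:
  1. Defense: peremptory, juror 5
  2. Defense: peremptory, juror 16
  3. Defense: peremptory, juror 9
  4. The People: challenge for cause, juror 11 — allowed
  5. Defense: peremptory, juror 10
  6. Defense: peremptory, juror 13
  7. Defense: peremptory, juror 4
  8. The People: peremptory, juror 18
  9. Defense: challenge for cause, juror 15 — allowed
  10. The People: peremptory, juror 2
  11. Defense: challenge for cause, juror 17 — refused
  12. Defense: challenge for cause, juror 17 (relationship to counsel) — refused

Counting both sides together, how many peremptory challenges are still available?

1

The People allotment: 3. Defense allotment: 3 base + 3 multi-party = 6.
The People peremptories used: #18, #2 — 2 (the for-cause on #11 doesn't count).
Defense peremptories used: #5, #16, #9, #10, #13, #4 — 6 (for-cause on #15, #17, #17 don't count).
Remaining: (3 − 2) + (6 − 6) = 1.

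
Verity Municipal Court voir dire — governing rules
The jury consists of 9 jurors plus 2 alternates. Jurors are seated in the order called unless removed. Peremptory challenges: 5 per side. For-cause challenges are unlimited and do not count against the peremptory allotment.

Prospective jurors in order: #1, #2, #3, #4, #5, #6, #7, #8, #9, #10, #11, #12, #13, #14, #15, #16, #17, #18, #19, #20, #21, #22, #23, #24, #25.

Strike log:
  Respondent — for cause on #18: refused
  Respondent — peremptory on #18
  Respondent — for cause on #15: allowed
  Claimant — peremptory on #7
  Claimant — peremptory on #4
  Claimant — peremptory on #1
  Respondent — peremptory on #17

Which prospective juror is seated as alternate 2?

14

Removed: #1, #4, #7, #15, #17, #18.
Seating in order: seats 1–9 → #2, #3, #5, #6, #8, #9, #10, #11, #12; alternates → #13, #14.
So alternate 2 is #14.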